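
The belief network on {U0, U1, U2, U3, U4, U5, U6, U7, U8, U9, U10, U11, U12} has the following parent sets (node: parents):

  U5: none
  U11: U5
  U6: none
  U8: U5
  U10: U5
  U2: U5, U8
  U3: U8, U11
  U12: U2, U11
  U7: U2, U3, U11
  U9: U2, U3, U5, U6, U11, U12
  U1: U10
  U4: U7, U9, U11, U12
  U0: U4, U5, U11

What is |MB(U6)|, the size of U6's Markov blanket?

U6's parents: none.
U6's children: U9.
Other parents of U6's children:
  parents(U9) \ {U6} = {U2, U3, U5, U11, U12}.
MB(U6) = {U2, U3, U5, U9, U11, U12}, which has 6 nodes.

6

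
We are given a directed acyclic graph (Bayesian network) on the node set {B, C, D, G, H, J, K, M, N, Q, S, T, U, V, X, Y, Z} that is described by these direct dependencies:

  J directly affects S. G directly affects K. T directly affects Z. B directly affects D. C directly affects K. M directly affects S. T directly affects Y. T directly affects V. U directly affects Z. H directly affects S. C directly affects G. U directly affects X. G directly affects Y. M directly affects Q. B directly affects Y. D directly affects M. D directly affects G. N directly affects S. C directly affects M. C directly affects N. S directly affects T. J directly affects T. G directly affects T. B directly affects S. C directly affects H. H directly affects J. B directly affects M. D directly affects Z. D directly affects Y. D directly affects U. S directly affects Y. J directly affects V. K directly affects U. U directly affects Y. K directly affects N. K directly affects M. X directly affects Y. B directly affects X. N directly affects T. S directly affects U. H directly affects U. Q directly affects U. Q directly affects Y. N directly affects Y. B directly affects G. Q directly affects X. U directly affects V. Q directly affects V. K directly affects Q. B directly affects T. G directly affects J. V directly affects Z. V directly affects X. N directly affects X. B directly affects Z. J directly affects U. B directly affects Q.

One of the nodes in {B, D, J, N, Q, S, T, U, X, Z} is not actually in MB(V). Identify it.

S

By definition, MB(V) is built from V's parents, V's children, and the co-parents of V.
V has parents J, Q, T, U.
Ch(V) = {X, Z}.
For each child, the remaining parents (spouses of V):
  parents(X) \ {V} = {B, N, Q, U}.
  Z's other parents are B, D, T, U.
MB(V) = {B, D, J, N, Q, T, U, X, Z}.
S is neither a parent, child, nor co-parent of V, so it does not belong.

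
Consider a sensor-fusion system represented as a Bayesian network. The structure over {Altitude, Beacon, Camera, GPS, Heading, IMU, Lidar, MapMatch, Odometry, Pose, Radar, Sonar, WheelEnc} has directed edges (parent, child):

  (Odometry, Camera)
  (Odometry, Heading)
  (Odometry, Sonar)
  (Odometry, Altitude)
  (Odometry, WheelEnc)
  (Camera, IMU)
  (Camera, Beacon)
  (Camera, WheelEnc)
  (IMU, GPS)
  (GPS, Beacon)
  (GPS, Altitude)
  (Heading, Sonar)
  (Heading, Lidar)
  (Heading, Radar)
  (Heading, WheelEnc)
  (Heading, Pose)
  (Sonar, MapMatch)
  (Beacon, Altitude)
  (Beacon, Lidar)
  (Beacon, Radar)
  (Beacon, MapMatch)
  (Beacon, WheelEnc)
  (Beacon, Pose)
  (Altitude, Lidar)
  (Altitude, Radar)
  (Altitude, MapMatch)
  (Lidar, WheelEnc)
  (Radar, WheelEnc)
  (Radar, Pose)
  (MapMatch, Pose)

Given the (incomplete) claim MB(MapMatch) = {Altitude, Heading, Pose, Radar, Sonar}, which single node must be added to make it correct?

A node's Markov blanket = Pa ∪ Ch ∪ (parents of Ch other than the node itself).
Ch(MapMatch) = {Pose}.
MapMatch's parents: Altitude, Beacon, Sonar.
Parents of each child, excluding MapMatch:
  Pose: Beacon, Heading, Radar
MB(MapMatch) = {Altitude, Beacon, Heading, Pose, Radar, Sonar}.
Comparing with the claimed set, Beacon is missing.

Beacon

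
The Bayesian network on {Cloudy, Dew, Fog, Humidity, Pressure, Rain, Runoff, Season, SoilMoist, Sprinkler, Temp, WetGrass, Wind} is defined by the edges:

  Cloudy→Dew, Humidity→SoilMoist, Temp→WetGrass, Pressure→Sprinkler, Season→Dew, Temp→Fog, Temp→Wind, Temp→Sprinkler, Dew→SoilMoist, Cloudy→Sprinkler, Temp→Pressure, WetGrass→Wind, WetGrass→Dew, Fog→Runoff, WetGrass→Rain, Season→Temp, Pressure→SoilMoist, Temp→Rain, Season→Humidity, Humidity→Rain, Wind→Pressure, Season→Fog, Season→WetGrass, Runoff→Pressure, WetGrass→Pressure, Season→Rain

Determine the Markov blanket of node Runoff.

{Fog, Pressure, Temp, WetGrass, Wind}

Runoff's parents: Fog.
Runoff's children: Pressure.
For each child, the remaining parents (spouses of Runoff):
  Pressure also has parents Temp, WetGrass, Wind.
So the Markov blanket of Runoff is {Fog, Pressure, Temp, WetGrass, Wind}.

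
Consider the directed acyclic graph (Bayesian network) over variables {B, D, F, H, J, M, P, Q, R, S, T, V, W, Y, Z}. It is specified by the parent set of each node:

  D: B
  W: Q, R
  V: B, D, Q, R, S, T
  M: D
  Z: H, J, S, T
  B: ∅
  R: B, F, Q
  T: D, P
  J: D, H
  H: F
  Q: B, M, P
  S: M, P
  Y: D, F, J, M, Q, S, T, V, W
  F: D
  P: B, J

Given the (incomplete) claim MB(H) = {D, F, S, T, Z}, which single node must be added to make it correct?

The Markov blanket of a node is its parents, its children, and the other parents of its children.
Ch(H) = {J, Z}.
H's parents: F.
For each child, the remaining parents (spouses of H):
  J also has parent D.
  Z also has parents J, S, T.
MB(H) = {D, F, J, S, T, Z}.
Comparing with the claimed set, J is missing.

J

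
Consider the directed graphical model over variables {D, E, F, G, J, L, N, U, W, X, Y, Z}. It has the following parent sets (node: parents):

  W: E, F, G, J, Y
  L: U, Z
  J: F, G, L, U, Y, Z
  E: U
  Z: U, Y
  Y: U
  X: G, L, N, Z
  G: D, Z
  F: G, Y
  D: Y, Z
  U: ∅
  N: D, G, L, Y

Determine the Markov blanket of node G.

The Markov blanket of a node is its parents, its children, and the other parents of its children.
G has children F, J, N, W, X.
G has parents D, Z.
Co-parents of G (other parents of its children):
  N: D, L, Y
  X: L, N, Z
  F: Y
  J: F, L, U, Y, Z
  W: E, F, J, Y
Union: {D, Z} ∪ {F, J, N, W, X} ∪ {D, E, F, J, L, N, U, Y, Z} = {D, E, F, J, L, N, U, W, X, Y, Z}.

{D, E, F, J, L, N, U, W, X, Y, Z}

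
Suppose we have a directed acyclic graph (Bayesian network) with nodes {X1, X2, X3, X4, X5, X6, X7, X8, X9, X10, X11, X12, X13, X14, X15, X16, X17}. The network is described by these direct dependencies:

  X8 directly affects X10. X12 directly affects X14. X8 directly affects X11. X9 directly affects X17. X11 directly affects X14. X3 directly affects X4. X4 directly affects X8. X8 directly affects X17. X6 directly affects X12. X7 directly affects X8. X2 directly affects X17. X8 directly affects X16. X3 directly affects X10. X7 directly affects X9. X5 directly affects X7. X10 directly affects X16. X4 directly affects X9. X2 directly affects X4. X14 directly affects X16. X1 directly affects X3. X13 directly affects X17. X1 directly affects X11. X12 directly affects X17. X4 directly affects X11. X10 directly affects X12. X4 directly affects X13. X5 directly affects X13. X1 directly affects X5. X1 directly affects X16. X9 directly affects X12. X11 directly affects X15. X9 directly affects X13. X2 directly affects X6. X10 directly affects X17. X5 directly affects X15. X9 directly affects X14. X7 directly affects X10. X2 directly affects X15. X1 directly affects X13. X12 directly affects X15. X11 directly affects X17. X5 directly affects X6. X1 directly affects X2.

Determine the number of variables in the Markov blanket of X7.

6

Recall MB(v) = parents ∪ children ∪ spouses, where spouses are the other parents of v's children.
X7 has children X8, X9, X10.
Parents of X7: X5.
Co-parents of X7 (other parents of its children):
  X8 also has parent X4.
  X9's other parent is X4.
  X10's other parents are X3, X8.
MB(X7) = {X3, X4, X5, X8, X9, X10}, which has 6 nodes.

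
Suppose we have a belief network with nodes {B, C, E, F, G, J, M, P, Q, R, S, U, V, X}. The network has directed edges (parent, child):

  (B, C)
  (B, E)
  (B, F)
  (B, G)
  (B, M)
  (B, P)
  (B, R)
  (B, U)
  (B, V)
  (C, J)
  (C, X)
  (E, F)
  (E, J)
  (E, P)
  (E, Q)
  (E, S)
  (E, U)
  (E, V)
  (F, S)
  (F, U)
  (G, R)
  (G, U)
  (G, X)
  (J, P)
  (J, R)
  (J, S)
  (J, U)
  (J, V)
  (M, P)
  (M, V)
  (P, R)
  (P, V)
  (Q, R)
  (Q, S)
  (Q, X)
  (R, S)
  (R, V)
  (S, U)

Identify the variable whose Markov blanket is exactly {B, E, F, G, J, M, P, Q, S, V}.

The target node must have every member of {B, E, F, G, J, M, P, Q, S, V} as a parent, child, or co-parent, and no others.
Parents of R: B, G, J, P, Q; children: S, V; co-parents: B, E, F, J, M, P, Q.
These exactly cover the given set, so the node is R.

R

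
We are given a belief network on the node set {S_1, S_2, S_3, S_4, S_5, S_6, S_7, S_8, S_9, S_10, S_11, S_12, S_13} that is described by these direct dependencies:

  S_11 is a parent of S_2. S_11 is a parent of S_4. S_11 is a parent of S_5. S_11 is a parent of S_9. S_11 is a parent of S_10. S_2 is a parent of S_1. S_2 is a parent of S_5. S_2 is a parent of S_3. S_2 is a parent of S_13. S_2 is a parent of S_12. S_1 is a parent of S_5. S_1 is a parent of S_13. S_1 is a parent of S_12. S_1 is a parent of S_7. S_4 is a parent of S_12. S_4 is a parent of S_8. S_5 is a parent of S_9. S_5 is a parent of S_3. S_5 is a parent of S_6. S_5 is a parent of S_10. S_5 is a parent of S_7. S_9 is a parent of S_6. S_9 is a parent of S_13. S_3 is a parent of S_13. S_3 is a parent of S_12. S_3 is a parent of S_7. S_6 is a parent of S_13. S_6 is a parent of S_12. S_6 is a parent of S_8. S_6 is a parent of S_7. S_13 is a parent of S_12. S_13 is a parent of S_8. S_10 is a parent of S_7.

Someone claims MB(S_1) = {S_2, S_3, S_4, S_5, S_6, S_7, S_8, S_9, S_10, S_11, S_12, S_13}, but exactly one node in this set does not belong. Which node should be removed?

S_8

By definition, MB(S_1) is built from S_1's parents, S_1's children, and the co-parents of S_1.
Parents of S_1: S_2.
S_1 has children S_5, S_7, S_12, S_13.
For each child, the remaining parents (spouses of S_1):
  S_5 also has parents S_2, S_11.
  S_13 also has parents S_2, S_3, S_6, S_9.
  S_12's other parents are S_2, S_3, S_4, S_6, S_13.
  parents(S_7) \ {S_1} = {S_3, S_5, S_6, S_10}.
MB(S_1) = {S_2, S_3, S_4, S_5, S_6, S_7, S_9, S_10, S_11, S_12, S_13}.
S_8 is neither a parent, child, nor co-parent of S_1, so it does not belong.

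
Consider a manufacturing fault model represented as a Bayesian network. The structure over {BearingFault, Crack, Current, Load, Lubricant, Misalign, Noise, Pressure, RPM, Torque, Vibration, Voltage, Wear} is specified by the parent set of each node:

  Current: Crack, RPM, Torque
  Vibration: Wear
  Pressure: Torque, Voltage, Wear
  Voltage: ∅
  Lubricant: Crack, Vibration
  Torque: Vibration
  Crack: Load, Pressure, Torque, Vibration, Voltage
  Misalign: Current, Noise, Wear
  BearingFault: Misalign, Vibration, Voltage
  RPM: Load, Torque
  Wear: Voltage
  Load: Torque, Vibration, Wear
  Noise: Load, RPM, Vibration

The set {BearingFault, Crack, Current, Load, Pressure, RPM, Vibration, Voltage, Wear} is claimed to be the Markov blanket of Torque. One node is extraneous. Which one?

BearingFault

Pa(Torque) = {Vibration}.
Ch(Torque) = {Crack, Current, Load, Pressure, RPM}.
Co-parents of Torque (other parents of its children):
  Load's other parents are Vibration, Wear.
  parents(Pressure) \ {Torque} = {Voltage, Wear}.
  parents(RPM) \ {Torque} = {Load}.
  Crack also has parents Load, Pressure, Vibration, Voltage.
  Current's other parents are Crack, RPM.
MB(Torque) = {Crack, Current, Load, Pressure, RPM, Vibration, Voltage, Wear}.
BearingFault is neither a parent, child, nor co-parent of Torque, so it does not belong.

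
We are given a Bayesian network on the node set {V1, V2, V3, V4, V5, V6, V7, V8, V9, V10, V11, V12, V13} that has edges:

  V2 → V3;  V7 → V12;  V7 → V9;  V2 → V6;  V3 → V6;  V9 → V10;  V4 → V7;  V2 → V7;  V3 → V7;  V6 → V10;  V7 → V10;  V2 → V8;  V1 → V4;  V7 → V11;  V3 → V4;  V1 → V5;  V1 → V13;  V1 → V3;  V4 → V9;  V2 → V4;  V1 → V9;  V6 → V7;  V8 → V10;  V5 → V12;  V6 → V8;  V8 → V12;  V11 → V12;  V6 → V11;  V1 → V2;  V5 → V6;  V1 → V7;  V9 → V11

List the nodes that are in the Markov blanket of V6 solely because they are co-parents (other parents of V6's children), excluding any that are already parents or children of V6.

Children of V6: V7, V8, V10, V11.
  V7's other parents are V1, V2, V3, V4.
  parents(V8) \ {V6} = {V2}.
  parents(V10) \ {V6} = {V7, V8, V9}.
  V11 also has parents V7, V9.
Excluding nodes already adjacent to V6 (V2, V3, V5, V7, V8, V10, V11), the co-parent-only contribution is {V1, V4, V9}.

{V1, V4, V9}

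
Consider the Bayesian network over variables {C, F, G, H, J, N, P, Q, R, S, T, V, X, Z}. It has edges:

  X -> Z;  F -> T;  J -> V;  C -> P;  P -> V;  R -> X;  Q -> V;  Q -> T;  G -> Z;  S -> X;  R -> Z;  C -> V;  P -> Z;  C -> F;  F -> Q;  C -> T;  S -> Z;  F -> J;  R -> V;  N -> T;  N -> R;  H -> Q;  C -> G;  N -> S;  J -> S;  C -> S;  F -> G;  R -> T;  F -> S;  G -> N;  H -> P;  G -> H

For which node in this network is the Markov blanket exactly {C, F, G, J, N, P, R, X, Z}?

S

The target node must have every member of {C, F, G, J, N, P, R, X, Z} as a parent, child, or co-parent, and no others.
Parents of S: C, F, J, N; children: X, Z; co-parents: G, P, R, X.
These exactly cover the given set, so the node is S.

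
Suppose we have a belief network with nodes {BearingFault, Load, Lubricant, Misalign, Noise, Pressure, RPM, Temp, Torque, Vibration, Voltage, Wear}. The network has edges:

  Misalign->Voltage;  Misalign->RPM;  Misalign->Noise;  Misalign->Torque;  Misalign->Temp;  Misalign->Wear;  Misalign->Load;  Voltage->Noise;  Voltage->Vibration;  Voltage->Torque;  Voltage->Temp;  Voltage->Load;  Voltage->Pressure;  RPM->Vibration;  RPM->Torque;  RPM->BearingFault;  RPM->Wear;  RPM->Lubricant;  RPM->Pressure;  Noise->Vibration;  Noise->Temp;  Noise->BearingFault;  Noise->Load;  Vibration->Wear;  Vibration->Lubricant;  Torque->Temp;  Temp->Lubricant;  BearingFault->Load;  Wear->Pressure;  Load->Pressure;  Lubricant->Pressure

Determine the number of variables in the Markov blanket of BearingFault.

5

Recall MB(v) = parents ∪ children ∪ spouses, where spouses are the other parents of v's children.
Pa(BearingFault) = {Noise, RPM}.
BearingFault has child Load.
Other parents of BearingFault's children:
  Load also has parents Misalign, Noise, Voltage.
MB(BearingFault) = {Load, Misalign, Noise, RPM, Voltage}, which has 5 nodes.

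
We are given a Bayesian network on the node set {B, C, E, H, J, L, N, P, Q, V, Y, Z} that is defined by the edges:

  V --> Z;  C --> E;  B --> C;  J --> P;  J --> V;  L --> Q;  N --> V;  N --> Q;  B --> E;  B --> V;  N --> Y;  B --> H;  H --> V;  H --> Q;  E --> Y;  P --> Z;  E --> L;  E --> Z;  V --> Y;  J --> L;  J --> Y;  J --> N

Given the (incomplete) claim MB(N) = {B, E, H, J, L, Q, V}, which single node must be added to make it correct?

Y

A node's Markov blanket = Pa ∪ Ch ∪ (parents of Ch other than the node itself).
Children of N: Q, V, Y.
N's parents: J.
For each child, the remaining parents (spouses of N):
  Q: H, L
  V: B, H, J
  Y: E, J, V
MB(N) = {B, E, H, J, L, Q, V, Y}.
Comparing with the claimed set, Y is missing.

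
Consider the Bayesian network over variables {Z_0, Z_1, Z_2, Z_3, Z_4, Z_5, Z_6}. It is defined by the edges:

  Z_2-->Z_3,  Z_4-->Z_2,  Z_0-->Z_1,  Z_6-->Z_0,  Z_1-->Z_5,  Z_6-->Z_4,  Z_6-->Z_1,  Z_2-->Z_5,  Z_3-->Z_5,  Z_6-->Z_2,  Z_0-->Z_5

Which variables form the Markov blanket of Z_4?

Parents of Z_4: Z_6.
Z_4's children: Z_2.
Parents of each child, excluding Z_4:
  parents(Z_2) \ {Z_4} = {Z_6}.
So the Markov blanket of Z_4 is {Z_2, Z_6}.

{Z_2, Z_6}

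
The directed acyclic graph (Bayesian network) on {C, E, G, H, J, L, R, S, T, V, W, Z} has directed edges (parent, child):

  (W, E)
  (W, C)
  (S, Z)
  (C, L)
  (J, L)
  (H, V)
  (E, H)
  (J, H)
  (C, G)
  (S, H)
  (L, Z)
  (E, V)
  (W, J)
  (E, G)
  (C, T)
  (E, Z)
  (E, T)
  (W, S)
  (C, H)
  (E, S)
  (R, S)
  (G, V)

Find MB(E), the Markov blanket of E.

Pa(E) = {W}.
Children of E: G, H, S, T, V, Z.
For each child, the remaining parents (spouses of E):
  S also has parents R, W.
  parents(G) \ {E} = {C}.
  H also has parents C, J, S.
  T also has parent C.
  V's other parents are G, H.
  parents(Z) \ {E} = {L, S}.
Union: {W} ∪ {G, H, S, T, V, Z} ∪ {C, G, H, J, L, R, S, W} = {C, G, H, J, L, R, S, T, V, W, Z}.

{C, G, H, J, L, R, S, T, V, W, Z}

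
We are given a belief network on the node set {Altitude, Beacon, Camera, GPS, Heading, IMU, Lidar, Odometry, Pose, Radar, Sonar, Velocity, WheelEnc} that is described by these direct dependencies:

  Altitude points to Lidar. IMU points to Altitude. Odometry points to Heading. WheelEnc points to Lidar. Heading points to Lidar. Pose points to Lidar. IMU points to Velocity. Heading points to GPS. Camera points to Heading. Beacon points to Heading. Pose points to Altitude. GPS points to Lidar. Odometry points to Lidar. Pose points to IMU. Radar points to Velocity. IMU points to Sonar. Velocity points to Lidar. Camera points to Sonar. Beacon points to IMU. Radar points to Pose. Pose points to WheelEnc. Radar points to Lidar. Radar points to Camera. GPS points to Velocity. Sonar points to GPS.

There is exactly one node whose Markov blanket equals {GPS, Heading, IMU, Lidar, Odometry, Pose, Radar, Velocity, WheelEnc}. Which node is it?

The target node must have every member of {GPS, Heading, IMU, Lidar, Odometry, Pose, Radar, Velocity, WheelEnc} as a parent, child, or co-parent, and no others.
Parents of Altitude: IMU, Pose; children: Lidar; co-parents: GPS, Heading, Odometry, Pose, Radar, Velocity, WheelEnc.
These exactly cover the given set, so the node is Altitude.

Altitude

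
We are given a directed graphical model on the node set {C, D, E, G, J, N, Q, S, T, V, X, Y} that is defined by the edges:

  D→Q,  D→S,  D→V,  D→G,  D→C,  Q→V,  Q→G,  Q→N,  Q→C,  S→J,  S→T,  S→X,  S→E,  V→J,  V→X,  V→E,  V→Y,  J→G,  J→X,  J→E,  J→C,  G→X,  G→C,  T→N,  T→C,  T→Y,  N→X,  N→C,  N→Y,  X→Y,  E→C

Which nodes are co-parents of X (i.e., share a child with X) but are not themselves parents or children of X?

Children of X: Y.
  parents(Y) \ {X} = {N, T, V}.
Excluding nodes already adjacent to X (G, J, N, S, V, Y), the co-parent-only contribution is {T}.

{T}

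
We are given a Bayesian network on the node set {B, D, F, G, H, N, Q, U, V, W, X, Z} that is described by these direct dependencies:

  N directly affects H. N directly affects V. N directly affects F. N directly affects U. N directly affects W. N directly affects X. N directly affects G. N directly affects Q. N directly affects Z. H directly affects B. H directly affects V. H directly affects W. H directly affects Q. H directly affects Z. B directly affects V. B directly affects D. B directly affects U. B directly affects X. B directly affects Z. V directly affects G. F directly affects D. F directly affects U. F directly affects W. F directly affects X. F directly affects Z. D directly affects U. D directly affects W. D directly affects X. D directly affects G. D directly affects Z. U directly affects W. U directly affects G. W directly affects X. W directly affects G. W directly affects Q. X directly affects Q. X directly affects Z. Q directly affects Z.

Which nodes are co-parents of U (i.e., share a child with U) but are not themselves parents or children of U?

Children of U: G, W.
  W: D, F, H, N
  G: D, N, V, W
Excluding nodes already adjacent to U (B, D, F, G, N, W), the co-parent-only contribution is {H, V}.

{H, V}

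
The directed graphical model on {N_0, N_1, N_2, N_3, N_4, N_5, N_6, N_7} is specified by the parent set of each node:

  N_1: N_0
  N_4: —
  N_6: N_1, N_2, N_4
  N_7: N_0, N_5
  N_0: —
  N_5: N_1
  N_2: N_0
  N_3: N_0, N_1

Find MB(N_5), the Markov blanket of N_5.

{N_0, N_1, N_7}

Recall MB(v) = parents ∪ children ∪ spouses, where spouses are the other parents of v's children.
N_5 has parent N_1.
Ch(N_5) = {N_7}.
For each child, the remaining parents (spouses of N_5):
  N_7: N_0
Taking the union gives {N_0, N_1, N_7}.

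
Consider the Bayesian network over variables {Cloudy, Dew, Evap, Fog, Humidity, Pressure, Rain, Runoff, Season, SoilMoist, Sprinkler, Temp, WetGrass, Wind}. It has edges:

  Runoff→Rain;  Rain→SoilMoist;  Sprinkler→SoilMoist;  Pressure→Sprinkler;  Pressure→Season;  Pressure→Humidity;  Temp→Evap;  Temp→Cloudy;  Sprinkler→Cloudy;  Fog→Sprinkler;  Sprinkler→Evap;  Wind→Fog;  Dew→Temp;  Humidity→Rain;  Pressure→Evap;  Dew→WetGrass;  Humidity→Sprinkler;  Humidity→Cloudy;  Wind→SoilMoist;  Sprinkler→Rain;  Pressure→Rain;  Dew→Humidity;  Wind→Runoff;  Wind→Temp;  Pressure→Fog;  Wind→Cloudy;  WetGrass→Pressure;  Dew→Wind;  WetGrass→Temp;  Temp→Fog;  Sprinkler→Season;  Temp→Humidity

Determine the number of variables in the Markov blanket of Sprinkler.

Recall MB(v) = parents ∪ children ∪ spouses, where spouses are the other parents of v's children.
Sprinkler has parents Fog, Humidity, Pressure.
Sprinkler has children Cloudy, Evap, Rain, Season, SoilMoist.
For each child, the remaining parents (spouses of Sprinkler):
  Rain: Humidity, Pressure, Runoff
  Season: Pressure
  SoilMoist: Rain, Wind
  Cloudy: Humidity, Temp, Wind
  Evap: Pressure, Temp
MB(Sprinkler) = {Cloudy, Evap, Fog, Humidity, Pressure, Rain, Runoff, Season, SoilMoist, Temp, Wind}, which has 11 nodes.

11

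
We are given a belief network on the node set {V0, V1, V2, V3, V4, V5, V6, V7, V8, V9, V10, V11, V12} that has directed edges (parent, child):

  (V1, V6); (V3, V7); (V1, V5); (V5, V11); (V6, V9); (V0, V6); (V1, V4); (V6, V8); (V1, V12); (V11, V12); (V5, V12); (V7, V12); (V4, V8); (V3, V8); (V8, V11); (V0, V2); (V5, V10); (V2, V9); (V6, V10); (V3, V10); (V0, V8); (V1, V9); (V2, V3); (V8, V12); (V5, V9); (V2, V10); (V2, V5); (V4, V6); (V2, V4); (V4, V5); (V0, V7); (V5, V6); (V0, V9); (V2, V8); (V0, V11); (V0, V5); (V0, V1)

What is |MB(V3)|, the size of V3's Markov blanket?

8

Recall MB(v) = parents ∪ children ∪ spouses, where spouses are the other parents of v's children.
V3 has children V7, V8, V10.
V3's parents: V2.
Parents of each child, excluding V3:
  parents(V7) \ {V3} = {V0}.
  V8 also has parents V0, V2, V4, V6.
  V10 also has parents V2, V5, V6.
MB(V3) = {V0, V2, V4, V5, V6, V7, V8, V10}, which has 8 nodes.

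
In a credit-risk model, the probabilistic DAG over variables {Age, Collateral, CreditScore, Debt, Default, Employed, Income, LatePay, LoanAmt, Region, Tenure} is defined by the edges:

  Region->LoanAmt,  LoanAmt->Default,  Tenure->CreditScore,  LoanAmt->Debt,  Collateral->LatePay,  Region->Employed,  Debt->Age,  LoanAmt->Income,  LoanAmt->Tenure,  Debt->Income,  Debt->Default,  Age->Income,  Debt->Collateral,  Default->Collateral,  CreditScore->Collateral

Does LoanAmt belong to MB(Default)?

Yes

LoanAmt is a parent of Default.
So LoanAmt ∈ MB(Default).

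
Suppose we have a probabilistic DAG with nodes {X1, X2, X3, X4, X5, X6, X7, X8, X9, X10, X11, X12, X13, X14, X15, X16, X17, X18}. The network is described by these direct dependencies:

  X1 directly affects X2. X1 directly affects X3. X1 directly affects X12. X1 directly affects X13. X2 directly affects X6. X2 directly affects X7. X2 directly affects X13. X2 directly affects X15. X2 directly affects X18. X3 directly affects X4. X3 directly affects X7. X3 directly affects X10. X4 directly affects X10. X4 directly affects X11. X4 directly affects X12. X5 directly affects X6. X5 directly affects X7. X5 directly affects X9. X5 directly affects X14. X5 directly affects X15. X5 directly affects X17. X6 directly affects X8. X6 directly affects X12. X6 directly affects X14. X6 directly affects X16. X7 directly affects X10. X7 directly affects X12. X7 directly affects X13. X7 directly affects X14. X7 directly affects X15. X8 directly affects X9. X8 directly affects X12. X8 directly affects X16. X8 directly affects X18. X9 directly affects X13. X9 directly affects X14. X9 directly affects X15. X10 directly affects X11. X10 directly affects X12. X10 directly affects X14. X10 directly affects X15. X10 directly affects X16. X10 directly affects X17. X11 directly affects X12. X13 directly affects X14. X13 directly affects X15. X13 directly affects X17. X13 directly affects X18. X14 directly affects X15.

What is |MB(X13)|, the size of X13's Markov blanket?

12

The Markov blanket of a node is its parents, its children, and the other parents of its children.
X13's children: X14, X15, X17, X18.
Parents of X13: X1, X2, X7, X9.
For each child, the remaining parents (spouses of X13):
  X14's other parents are X5, X6, X7, X9, X10.
  X15 also has parents X2, X5, X7, X9, X10, X14.
  X17 also has parents X5, X10.
  X18 also has parents X2, X8.
MB(X13) = {X1, X2, X5, X6, X7, X8, X9, X10, X14, X15, X17, X18}, which has 12 nodes.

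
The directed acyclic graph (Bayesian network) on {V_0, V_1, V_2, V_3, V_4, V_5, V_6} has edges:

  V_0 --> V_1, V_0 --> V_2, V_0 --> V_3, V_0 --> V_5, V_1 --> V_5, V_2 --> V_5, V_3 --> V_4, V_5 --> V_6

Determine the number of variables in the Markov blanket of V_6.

1

Parents of V_6: V_5.
V_6's children: none.
V_6 has no children, so there are no co-parents.
MB(V_6) = {V_5}, which has 1 node.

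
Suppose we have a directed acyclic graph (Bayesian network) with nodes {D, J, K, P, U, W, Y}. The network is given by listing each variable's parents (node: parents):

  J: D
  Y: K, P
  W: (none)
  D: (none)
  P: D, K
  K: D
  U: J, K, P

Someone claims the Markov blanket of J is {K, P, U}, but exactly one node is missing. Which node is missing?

D

By definition, MB(J) is built from J's parents, J's children, and the co-parents of J.
J's children: U.
Parents of J: D.
Other parents of J's children:
  U: K, P
MB(J) = {D, K, P, U}.
Comparing with the claimed set, D is missing.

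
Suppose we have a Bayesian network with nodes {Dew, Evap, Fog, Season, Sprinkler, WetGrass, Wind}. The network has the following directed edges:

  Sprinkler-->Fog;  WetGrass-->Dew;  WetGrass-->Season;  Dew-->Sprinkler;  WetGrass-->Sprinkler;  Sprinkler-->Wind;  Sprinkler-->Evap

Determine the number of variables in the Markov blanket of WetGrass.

3

By definition, MB(WetGrass) is built from WetGrass's parents, WetGrass's children, and the co-parents of WetGrass.
Parents of WetGrass: none.
Children of WetGrass: Dew, Season, Sprinkler.
For each child, the remaining parents (spouses of WetGrass):
  Season: no additional parents.
  Dew: no additional parents.
  Sprinkler also has parent Dew.
MB(WetGrass) = {Dew, Season, Sprinkler}, which has 3 nodes.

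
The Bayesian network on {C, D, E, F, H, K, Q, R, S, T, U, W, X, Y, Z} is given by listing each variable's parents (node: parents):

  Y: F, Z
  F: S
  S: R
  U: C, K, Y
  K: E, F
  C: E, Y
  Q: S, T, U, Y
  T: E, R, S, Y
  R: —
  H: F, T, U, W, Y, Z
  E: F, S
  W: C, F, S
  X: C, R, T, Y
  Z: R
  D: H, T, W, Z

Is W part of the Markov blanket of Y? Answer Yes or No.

W is a co-parent of Y: both are parents of H.
So W ∈ MB(Y).

Yes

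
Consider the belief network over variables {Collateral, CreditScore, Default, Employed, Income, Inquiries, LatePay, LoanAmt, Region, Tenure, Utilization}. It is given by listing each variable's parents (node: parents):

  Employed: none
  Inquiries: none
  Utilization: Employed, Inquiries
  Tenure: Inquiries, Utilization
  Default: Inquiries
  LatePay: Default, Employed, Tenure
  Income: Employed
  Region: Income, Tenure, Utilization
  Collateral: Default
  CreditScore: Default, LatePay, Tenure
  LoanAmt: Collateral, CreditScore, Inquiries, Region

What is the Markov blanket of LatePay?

{CreditScore, Default, Employed, Tenure}

A node's Markov blanket = Pa ∪ Ch ∪ (parents of Ch other than the node itself).
Ch(LatePay) = {CreditScore}.
LatePay has parents Default, Employed, Tenure.
For each child, the remaining parents (spouses of LatePay):
  CreditScore's other parents are Default, Tenure.
Union: {Default, Employed, Tenure} ∪ {CreditScore} ∪ {Default, Tenure} = {CreditScore, Default, Employed, Tenure}.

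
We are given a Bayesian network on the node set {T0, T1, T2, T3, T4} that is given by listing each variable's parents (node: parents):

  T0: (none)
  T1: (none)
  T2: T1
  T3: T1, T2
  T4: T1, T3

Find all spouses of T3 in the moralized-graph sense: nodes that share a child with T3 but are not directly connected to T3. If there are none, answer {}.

{}

Children of T3: T4.
  parents(T4) \ {T3} = {T1}.
Excluding nodes already adjacent to T3 (T1, T2, T4), the co-parent-only contribution is {}.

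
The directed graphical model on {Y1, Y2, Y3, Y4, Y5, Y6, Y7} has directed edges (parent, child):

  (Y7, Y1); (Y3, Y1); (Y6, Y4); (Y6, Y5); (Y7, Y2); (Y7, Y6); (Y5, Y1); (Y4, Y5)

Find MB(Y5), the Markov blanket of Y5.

By definition, MB(Y5) is built from Y5's parents, Y5's children, and the co-parents of Y5.
Y5's parents: Y4, Y6.
Y5 has child Y1.
Other parents of Y5's children:
  Y1's other parents are Y3, Y7.
Union: {Y4, Y6} ∪ {Y1} ∪ {Y3, Y7} = {Y1, Y3, Y4, Y6, Y7}.

{Y1, Y3, Y4, Y6, Y7}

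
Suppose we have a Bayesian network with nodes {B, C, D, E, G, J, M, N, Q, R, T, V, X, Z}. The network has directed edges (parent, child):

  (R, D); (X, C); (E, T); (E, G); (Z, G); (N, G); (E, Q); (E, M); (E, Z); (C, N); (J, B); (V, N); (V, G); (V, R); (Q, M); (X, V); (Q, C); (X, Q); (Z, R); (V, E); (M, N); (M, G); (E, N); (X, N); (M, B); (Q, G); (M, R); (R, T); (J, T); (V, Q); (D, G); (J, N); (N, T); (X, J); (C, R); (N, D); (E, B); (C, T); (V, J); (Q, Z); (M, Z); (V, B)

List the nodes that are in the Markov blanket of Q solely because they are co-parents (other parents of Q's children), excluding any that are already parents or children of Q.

{D, N}

Children of Q: C, G, M, Z.
  parents(M) \ {Q} = {E}.
  Z also has parents E, M.
  C's other parent is X.
  parents(G) \ {Q} = {D, E, M, N, V, Z}.
Excluding nodes already adjacent to Q (C, E, G, M, V, X, Z), the co-parent-only contribution is {D, N}.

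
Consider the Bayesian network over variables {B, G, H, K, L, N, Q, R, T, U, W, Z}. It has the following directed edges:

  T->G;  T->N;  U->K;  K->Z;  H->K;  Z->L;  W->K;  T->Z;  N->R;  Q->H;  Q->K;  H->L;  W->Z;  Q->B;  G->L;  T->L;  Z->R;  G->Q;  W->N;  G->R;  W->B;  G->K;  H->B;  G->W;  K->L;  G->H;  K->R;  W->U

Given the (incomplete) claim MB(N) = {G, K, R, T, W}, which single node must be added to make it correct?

Recall MB(v) = parents ∪ children ∪ spouses, where spouses are the other parents of v's children.
Parents of N: T, W.
N has child R.
Parents of each child, excluding N:
  R: G, K, Z
MB(N) = {G, K, R, T, W, Z}.
Comparing with the claimed set, Z is missing.

Z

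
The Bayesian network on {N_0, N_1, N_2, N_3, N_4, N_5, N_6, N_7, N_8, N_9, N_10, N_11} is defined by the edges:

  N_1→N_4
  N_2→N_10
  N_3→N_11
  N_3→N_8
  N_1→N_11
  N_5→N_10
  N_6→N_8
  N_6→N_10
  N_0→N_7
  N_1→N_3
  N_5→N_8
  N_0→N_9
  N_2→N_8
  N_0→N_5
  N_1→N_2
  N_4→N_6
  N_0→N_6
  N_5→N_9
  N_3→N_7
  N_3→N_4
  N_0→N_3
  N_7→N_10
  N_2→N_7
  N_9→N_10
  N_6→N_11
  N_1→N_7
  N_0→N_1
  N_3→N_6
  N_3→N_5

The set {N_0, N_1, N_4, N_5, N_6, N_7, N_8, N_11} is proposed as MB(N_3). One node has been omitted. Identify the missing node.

N_2

A node's Markov blanket = Pa ∪ Ch ∪ (parents of Ch other than the node itself).
N_3 has parents N_0, N_1.
N_3's children: N_4, N_5, N_6, N_7, N_8, N_11.
Parents of each child, excluding N_3:
  N_4's other parent is N_1.
  N_5's other parent is N_0.
  N_6 also has parents N_0, N_4.
  N_7 also has parents N_0, N_1, N_2.
  N_8's other parents are N_2, N_5, N_6.
  N_11 also has parents N_1, N_6.
MB(N_3) = {N_0, N_1, N_2, N_4, N_5, N_6, N_7, N_8, N_11}.
Comparing with the claimed set, N_2 is missing.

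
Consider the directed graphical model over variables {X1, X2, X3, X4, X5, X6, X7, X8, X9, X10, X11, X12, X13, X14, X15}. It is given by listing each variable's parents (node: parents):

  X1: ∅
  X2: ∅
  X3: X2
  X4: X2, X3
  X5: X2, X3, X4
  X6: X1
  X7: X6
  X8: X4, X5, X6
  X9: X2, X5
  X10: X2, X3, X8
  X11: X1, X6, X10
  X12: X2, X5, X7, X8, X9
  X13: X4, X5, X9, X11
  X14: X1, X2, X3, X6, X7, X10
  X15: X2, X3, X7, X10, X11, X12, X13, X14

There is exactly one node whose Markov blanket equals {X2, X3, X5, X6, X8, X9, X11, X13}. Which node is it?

X4

The target node must have every member of {X2, X3, X5, X6, X8, X9, X11, X13} as a parent, child, or co-parent, and no others.
Parents of X4: X2, X3; children: X5, X8, X13; co-parents: X2, X3, X5, X6, X9, X11.
These exactly cover the given set, so the node is X4.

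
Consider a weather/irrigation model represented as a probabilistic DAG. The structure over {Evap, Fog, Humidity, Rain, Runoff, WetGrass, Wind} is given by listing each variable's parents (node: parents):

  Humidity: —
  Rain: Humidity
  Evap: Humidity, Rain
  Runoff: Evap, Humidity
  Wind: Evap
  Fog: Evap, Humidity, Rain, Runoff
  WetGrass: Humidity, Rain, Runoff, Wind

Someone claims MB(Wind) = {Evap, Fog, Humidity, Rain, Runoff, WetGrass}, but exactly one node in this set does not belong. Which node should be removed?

Fog

By definition, MB(Wind) is built from Wind's parents, Wind's children, and the co-parents of Wind.
Ch(Wind) = {WetGrass}.
Wind's parents: Evap.
For each child, the remaining parents (spouses of Wind):
  WetGrass also has parents Humidity, Rain, Runoff.
MB(Wind) = {Evap, Humidity, Rain, Runoff, WetGrass}.
Fog is neither a parent, child, nor co-parent of Wind, so it does not belong.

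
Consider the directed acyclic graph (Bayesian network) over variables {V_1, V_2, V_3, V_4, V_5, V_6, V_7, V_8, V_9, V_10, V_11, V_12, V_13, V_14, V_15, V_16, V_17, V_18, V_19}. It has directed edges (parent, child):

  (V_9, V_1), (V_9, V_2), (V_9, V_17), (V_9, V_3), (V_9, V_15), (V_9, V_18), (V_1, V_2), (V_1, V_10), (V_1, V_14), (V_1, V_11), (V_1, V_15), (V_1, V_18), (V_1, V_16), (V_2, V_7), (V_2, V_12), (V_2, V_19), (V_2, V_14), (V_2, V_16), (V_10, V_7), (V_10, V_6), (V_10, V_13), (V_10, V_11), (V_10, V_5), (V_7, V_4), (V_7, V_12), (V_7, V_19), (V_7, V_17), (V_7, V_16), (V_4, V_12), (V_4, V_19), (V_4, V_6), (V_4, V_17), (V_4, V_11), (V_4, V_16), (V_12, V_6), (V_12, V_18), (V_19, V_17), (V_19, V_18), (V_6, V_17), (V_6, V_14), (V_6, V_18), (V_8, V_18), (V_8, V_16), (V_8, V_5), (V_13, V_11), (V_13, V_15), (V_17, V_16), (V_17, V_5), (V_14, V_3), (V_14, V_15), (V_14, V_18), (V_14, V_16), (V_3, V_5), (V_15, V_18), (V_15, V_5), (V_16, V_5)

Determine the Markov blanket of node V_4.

{V_1, V_2, V_6, V_7, V_8, V_9, V_10, V_11, V_12, V_13, V_14, V_16, V_17, V_19}

Recall MB(v) = parents ∪ children ∪ spouses, where spouses are the other parents of v's children.
Parents of V_4: V_7.
Ch(V_4) = {V_6, V_11, V_12, V_16, V_17, V_19}.
Other parents of V_4's children:
  parents(V_12) \ {V_4} = {V_2, V_7}.
  V_19's other parents are V_2, V_7.
  V_6 also has parents V_10, V_12.
  V_17 also has parents V_6, V_7, V_9, V_19.
  parents(V_11) \ {V_4} = {V_1, V_10, V_13}.
  V_16 also has parents V_1, V_2, V_7, V_8, V_14, V_17.
So the Markov blanket of V_4 is {V_1, V_2, V_6, V_7, V_8, V_9, V_10, V_11, V_12, V_13, V_14, V_16, V_17, V_19}.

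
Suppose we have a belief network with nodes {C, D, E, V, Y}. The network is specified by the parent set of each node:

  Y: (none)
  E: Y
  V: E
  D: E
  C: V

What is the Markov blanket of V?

{C, E}

By definition, MB(V) is built from V's parents, V's children, and the co-parents of V.
Ch(V) = {C}.
Pa(V) = {E}.
Other parents of V's children:
  C: no additional parents.
So the Markov blanket of V is {C, E}.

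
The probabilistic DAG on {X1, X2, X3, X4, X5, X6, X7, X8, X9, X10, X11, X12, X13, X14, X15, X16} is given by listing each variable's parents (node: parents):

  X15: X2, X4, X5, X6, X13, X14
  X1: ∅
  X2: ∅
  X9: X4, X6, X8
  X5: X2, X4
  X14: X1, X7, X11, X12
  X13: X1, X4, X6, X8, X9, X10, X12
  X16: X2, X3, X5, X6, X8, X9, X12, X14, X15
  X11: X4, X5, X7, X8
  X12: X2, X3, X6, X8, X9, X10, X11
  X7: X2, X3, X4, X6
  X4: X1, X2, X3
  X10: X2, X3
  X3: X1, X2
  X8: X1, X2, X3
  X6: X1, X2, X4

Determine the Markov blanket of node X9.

{X1, X2, X3, X4, X5, X6, X8, X10, X11, X12, X13, X14, X15, X16}

Pa(X9) = {X4, X6, X8}.
Ch(X9) = {X12, X13, X16}.
Co-parents of X9 (other parents of its children):
  X12's other parents are X2, X3, X6, X8, X10, X11.
  X13 also has parents X1, X4, X6, X8, X10, X12.
  X16 also has parents X2, X3, X5, X6, X8, X12, X14, X15.
Taking the union gives {X1, X2, X3, X4, X5, X6, X8, X10, X11, X12, X13, X14, X15, X16}.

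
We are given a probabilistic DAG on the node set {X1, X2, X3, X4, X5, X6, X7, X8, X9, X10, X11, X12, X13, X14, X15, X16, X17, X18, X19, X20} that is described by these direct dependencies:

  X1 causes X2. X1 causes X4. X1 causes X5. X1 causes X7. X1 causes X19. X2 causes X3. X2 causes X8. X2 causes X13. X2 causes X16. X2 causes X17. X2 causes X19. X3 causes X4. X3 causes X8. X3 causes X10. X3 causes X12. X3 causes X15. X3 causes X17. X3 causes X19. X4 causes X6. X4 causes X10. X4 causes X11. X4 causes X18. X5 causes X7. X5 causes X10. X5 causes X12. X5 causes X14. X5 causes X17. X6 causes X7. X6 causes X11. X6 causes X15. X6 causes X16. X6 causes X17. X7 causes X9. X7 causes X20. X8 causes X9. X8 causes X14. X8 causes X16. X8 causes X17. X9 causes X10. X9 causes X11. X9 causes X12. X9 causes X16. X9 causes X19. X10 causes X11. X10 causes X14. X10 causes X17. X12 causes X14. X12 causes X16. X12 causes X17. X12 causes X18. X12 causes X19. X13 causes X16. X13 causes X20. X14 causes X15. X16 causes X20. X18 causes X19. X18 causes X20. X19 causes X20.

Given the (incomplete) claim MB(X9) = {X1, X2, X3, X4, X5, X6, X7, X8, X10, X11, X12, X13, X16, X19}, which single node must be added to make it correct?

X18

X9 has children X10, X11, X12, X16, X19.
Pa(X9) = {X7, X8}.
For each child, the remaining parents (spouses of X9):
  X10's other parents are X3, X4, X5.
  X11 also has parents X4, X6, X10.
  X12's other parents are X3, X5.
  X16 also has parents X2, X6, X8, X12, X13.
  X19 also has parents X1, X2, X3, X12, X18.
MB(X9) = {X1, X2, X3, X4, X5, X6, X7, X8, X10, X11, X12, X13, X16, X18, X19}.
Comparing with the claimed set, X18 is missing.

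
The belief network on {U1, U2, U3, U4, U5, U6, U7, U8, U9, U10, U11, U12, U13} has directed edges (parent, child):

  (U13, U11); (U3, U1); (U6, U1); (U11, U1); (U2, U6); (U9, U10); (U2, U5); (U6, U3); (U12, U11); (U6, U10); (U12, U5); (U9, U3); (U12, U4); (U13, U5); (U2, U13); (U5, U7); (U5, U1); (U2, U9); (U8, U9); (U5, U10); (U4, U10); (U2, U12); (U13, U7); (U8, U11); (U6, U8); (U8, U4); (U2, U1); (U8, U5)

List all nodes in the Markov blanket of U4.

{U5, U6, U8, U9, U10, U12}

Parents of U4: U8, U12.
U4's children: U10.
Other parents of U4's children:
  parents(U10) \ {U4} = {U5, U6, U9}.
Union: {U8, U12} ∪ {U10} ∪ {U5, U6, U9} = {U5, U6, U8, U9, U10, U12}.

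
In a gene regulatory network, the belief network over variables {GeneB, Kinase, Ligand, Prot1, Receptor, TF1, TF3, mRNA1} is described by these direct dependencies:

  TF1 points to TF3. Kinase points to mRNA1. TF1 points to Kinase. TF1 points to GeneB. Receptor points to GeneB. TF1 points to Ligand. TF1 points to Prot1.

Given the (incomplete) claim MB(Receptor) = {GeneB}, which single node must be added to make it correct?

TF1

Pa(Receptor) = {}.
Receptor's children: GeneB.
Parents of each child, excluding Receptor:
  parents(GeneB) \ {Receptor} = {TF1}.
MB(Receptor) = {GeneB, TF1}.
Comparing with the claimed set, TF1 is missing.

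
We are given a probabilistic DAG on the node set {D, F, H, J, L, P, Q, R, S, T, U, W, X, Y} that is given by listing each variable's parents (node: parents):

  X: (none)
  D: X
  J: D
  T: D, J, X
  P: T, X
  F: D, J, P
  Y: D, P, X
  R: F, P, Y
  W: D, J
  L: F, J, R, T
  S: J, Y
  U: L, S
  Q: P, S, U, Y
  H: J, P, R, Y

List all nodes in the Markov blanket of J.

Recall MB(v) = parents ∪ children ∪ spouses, where spouses are the other parents of v's children.
Pa(J) = {D}.
J's children: F, H, L, S, T, W.
Co-parents of J (other parents of its children):
  T: D, X
  F: D, P
  W: D
  L: F, R, T
  S: Y
  H: P, R, Y
MB(J) = {D, F, H, L, P, R, S, T, W, X, Y}.

{D, F, H, L, P, R, S, T, W, X, Y}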